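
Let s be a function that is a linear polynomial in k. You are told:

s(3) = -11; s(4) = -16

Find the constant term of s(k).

Write s(k) = ak + b; the 2 given values yield a linear system in the 2 coefficients.
Solving, s(k) = -5k + 4.
The constant term is s(0) = 4.

4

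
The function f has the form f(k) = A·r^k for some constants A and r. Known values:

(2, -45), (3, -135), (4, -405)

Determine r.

Consecutive ratio: -135/(-45) = 3, and -405/(-135) = 3, so r = 3.
Then A·3^2 = -45 gives A = -5, and f(k) = -5·3^k.

3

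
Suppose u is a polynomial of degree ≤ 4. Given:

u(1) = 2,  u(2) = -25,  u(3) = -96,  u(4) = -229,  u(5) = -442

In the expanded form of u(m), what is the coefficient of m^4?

0

First differences: -27, -71, -133, -213. Second differences: -44, -62, -80. Third differences: -18, -18.
Level-3 differences are constant, so u has degree 3.
Fitting a degree-3 polynomial gives u(m) = -3m³ - 4m² + 6m + 3.
The coefficient of m^4 is 0.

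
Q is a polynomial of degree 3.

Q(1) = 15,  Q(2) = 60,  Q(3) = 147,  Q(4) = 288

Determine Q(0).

Write Q(m) = am³ + bm² + cm + d; the 4 given values yield a linear system in the 4 coefficients.
Solving, Q(m) = 2m³ + 9m² + 4m.
Then Q(0) = 0.

0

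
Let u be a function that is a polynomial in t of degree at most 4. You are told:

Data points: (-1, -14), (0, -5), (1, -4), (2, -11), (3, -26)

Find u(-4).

-89

First differences: 9, 1, -7, -15. Second differences: -8, -8, -8.
Level-2 differences are constant, so u has degree 2.
Fitting a degree-2 polynomial gives u(t) = -4t² + 5t - 5.
Then u(-4) = -89.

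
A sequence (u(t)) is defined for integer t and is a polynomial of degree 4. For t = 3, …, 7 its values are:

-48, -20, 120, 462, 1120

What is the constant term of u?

0

Write u(t) = at^4 + bt³ + ct² + dt + e; the 5 given values yield a linear system in the 5 coefficients.
Solving, u(t) = t^4 - 3t³ - 5t² - t.
The constant term is u(0) = 0.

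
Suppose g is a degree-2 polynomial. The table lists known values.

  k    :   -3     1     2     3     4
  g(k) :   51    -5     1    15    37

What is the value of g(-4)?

Write g(k) = ak² + bk + c; the 5 given values yield a linear system in the 3 coefficients.
Solving, g(k) = 4k² - 6k - 3.
Then g(-4) = 85.

85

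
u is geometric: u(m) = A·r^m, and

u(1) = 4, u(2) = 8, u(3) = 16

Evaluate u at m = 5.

64

Consecutive ratio: 8/4 = 2, and 16/8 = 2, so r = 2.
Then A·2^1 = 4 gives A = 2, and u(m) = 2·2^m.
u(5) = 2·2^5 = 64.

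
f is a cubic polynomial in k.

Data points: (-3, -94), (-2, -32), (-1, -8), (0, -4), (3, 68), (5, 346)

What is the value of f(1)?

-2

Write f(k) = ak³ + bk² + ck + d; the 6 given values yield a linear system in the 4 coefficients.
Solving, f(k) = 3k³ - k² - 4.
Then f(1) = -2.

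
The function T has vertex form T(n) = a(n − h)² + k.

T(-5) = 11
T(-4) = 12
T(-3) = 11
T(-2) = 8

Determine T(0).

First differences 1, -1, -3; second difference -2 = 2a, so a = -1.
Expanding, the n-coefficient is −2ah = 2h; matching it to the data gives h = -4, and then k = 12.
So T(n) = -1(n + 4)² + 12.
T(0) = -1·4² + 12 = -4.

-4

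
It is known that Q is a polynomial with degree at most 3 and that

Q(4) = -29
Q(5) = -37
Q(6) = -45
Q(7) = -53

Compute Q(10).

First differences: -8, -8, -8.
Level-1 differences are constant, so Q has degree 1.
Fitting a degree-1 polynomial gives Q(t) = -8t + 3.
Then Q(10) = -77.

-77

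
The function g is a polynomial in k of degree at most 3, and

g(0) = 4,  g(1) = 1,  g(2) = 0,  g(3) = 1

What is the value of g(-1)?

9

First differences: -3, -1, 1. Second differences: 2, 2.
Level-2 differences are constant, so g has degree 2.
Fitting a degree-2 polynomial gives g(k) = k² - 4k + 4.
Then g(-1) = 9.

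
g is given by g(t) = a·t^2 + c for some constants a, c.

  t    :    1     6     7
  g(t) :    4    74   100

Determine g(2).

From g(1) = 4 and g(6) = 74: 1a + c = 4 and 36a + c = 74.
Subtracting: 35a = 70, so a = 2; then c = 4 − 2·1 = 2.
So g(t) = 2t² + 2, and g(2) = 10.

10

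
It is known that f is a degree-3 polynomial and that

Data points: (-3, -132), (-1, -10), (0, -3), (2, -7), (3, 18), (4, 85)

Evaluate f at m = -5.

-518

Write f(m) = am³ + bm² + cm + d; the 6 given values yield a linear system in the 4 coefficients.
Solving, f(m) = 3m³ - 6m² - 2m - 3.
Then f(-5) = -518.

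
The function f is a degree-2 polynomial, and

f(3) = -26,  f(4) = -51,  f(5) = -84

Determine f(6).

Write f(k) = ak² + bk + c; the 3 given values yield a linear system in the 3 coefficients.
Solving, f(k) = -4k² + 3k + 1.
Then f(6) = -125.

-125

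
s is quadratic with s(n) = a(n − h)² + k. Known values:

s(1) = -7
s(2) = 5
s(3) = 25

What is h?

First differences 12, 20; second difference 8 = 2a, so a = 4.
Expanding, the n-coefficient is −2ah = -8h; matching it to the data gives h = 0, and then k = -11.
So s(n) = 4(n + 0)² − 11.
Hence h = 0.

0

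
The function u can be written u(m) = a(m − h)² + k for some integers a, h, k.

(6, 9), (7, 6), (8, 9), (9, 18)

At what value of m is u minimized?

7

First differences -3, 3, 9; second difference 6 = 2a, so a = 3.
Expanding, the m-coefficient is −2ah = -6h; matching it to the data gives h = 7, and then k = 6.
So u(m) = 3(m − 7)² + 6.
Hence h = 7.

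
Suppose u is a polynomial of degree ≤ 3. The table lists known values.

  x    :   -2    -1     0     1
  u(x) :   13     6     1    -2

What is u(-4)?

33

Write u(x) = ax³ + bx² + cx + d; the 4 given values yield a linear system in the 4 coefficients.
Solving, the leading coefficient vanishes, and u(x) = x² - 4x + 1.
Then u(-4) = 33.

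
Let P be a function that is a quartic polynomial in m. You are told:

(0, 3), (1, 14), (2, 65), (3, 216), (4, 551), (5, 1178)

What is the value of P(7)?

3860

First differences: 11, 51, 151, 335, 627. Second differences: 40, 100, 184, 292. Third differences: 60, 84, 108. Fourth differences: 24, 24.
Level-4 differences are constant, so P has degree 4.
Fitting a degree-4 polynomial gives P(m) = m^4 + 4m³ + m² + 5m + 3.
Then P(7) = 3860.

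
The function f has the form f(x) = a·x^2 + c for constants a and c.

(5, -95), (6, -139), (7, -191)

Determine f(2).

From f(5) = -95 and f(6) = -139: 25a + c = -95 and 36a + c = -139.
Subtracting: 11a = -44, so a = -4; then c = -95 − (-4)·25 = 5.
So f(x) = -4x² + 5, and f(2) = -11.

-11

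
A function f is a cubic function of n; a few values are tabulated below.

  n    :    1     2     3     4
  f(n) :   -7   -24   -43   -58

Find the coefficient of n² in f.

Write f(n) = an³ + bn² + cn + d; the 4 given values yield a linear system in the 4 coefficients.
Solving, f(n) = n³ - 7n² - 3n + 2.
The coefficient of n² is -7.

-7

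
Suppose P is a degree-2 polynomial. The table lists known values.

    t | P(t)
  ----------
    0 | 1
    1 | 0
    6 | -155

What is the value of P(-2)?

-27

Write P(t) = at² + bt + c; the 3 given values yield a linear system in the 3 coefficients.
Solving, P(t) = -5t² + 4t + 1.
Then P(-2) = -27.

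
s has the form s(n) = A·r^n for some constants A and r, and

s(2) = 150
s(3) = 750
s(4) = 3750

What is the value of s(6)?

93750

Consecutive ratio: 750/150 = 5, and 3750/750 = 5, so r = 5.
Then A·5^2 = 150 gives A = 6, and s(n) = 6·5^n.
s(6) = 6·5^6 = 93750.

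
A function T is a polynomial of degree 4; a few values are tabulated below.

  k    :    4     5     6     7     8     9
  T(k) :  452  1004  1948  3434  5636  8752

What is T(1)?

8

Write T(k) = ak^4 + bk³ + ck² + dk + e; the 6 given values yield a linear system in the 5 coefficients.
Solving, T(k) = k^4 + 3k³ + 4.
Then T(1) = 8.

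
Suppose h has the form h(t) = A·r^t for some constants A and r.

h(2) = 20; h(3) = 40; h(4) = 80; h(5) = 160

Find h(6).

320

Consecutive ratio: 40/20 = 2, and 80/40 = 2, so r = 2.
Then A·2^2 = 20 gives A = 5, and h(t) = 5·2^t.
h(6) = 5·2^6 = 320.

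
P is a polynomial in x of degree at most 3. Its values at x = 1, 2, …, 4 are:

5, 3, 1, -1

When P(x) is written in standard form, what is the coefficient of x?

Write P(x) = ax³ + bx² + cx + d; the 4 given values yield a linear system in the 4 coefficients.
Solving, the top 2 coefficients vanish, and P(x) = -2x + 7.
The coefficient of x is -2.

-2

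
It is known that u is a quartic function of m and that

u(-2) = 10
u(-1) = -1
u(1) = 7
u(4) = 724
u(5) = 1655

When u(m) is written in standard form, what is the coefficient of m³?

3

Write u(m) = am^4 + bm³ + cm² + dm + e; the 5 given values yield a linear system in the 5 coefficients.
Solving, u(m) = 2m^4 + 3m³ + m² + m.
The coefficient of m³ is 3.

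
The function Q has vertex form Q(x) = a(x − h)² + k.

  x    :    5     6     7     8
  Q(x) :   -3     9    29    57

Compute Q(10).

137

First differences 12, 20, 28; second difference 8 = 2a, so a = 4.
Expanding, the x-coefficient is −2ah = -8h; matching it to the data gives h = 4, and then k = -7.
So Q(x) = 4(x − 4)² − 7.
Q(10) = 4·6² − 7 = 137.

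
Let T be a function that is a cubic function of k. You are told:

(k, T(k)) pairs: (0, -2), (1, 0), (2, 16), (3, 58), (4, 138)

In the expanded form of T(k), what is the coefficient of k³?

First differences: 2, 16, 42, 80. Second differences: 14, 26, 38. Third differences: 12, 12.
Level-3 differences are constant, so T has degree 3.
Fitting a degree-3 polynomial gives T(k) = 2k³ + k² - k - 2.
The coefficient of k³ is 2.

2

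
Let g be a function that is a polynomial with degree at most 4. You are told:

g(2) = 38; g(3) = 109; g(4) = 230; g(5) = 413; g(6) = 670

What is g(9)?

2005

First differences: 71, 121, 183, 257. Second differences: 50, 62, 74. Third differences: 12, 12.
Level-3 differences are constant, so g has degree 3.
Fitting a degree-3 polynomial gives g(n) = 2n³ + 7n² - 2n - 2.
Then g(9) = 2005.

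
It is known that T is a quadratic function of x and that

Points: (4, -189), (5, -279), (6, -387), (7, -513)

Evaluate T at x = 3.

First differences: -90, -108, -126. Second differences: -18, -18.
Level-2 differences are constant, so T has degree 2.
Fitting a degree-2 polynomial gives T(x) = -9x² - 9x - 9.
Then T(3) = -117.

-117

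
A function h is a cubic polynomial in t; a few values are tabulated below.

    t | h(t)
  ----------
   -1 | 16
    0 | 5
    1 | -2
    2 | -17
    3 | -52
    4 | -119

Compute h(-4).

Write h(t) = at³ + bt² + ct + d; the 6 given values yield a linear system in the 4 coefficients.
Solving, h(t) = -2t³ + 2t² - 7t + 5.
Then h(-4) = 193.

193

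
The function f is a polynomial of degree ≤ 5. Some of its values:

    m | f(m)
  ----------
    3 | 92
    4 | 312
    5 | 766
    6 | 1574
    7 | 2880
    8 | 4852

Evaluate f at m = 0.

-4

First differences: 220, 454, 808, 1306, 1972. Second differences: 234, 354, 498, 666. Third differences: 120, 144, 168. Fourth differences: 24, 24.
Level-4 differences are constant, so f has degree 4.
Fitting a degree-4 polynomial gives f(m) = m^4 + 2m³ - 4m² - m - 4.
Then f(0) = -4.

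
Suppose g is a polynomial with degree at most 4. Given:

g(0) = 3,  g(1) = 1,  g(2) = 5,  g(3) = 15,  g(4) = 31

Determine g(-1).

Write g(x) = ax^4 + bx³ + cx² + dx + e; the 5 given values yield a linear system in the 5 coefficients.
Solving, the top 2 coefficients vanish, and g(x) = 3x² - 5x + 3.
Then g(-1) = 11.

11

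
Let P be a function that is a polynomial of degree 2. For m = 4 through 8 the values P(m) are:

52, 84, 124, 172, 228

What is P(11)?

First differences: 32, 40, 48, 56. Second differences: 8, 8, 8.
Level-2 differences are constant, so P has degree 2.
Fitting a degree-2 polynomial gives P(m) = 4m² - 4m + 4.
Then P(11) = 444.

444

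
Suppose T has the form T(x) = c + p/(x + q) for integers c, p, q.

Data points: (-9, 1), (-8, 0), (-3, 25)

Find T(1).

(T(x) − c)(x + q) = p for each data point; the three points give a linear system in c and q, then p follows.
Solving: c = 5, q = 4, p = 20, so T(x) = 5 + 20/(x + 4).
Then T(1) = 5 + 20/5 = 9.

9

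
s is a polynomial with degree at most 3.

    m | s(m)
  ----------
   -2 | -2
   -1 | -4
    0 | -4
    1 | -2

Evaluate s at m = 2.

2

Write s(m) = am³ + bm² + cm + d; the 4 given values yield a linear system in the 4 coefficients.
Solving, the leading coefficient vanishes, and s(m) = m² + m - 4.
Then s(2) = 2.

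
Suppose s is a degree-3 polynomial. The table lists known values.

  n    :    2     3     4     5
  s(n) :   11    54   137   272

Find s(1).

Write s(n) = an³ + bn² + cn + d; the 4 given values yield a linear system in the 4 coefficients.
Solving, s(n) = 2n³ + 2n² - 5n - 3.
Then s(1) = -4.

-4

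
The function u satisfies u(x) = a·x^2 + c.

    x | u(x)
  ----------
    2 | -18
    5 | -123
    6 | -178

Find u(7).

-243

From u(2) = -18 and u(5) = -123: 4a + c = -18 and 25a + c = -123.
Subtracting: 21a = -105, so a = -5; then c = -18 − (-5)·4 = 2.
So u(x) = -5x² + 2, and u(7) = -243.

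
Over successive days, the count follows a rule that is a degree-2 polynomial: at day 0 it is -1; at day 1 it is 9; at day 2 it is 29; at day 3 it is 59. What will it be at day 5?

Write the value at k as u(k).
First differences: 10, 20, 30. Second differences: 10, 10.
Level-2 differences are constant, so u has degree 2.
Fitting a degree-2 polynomial gives u(k) = 5k² + 5k - 1.
Then u(5) = 149.

149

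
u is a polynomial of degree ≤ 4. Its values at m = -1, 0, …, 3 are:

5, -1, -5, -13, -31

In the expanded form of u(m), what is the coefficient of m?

-4

First differences: -6, -4, -8, -18. Second differences: 2, -4, -10. Third differences: -6, -6.
Level-3 differences are constant, so u has degree 3.
Fitting a degree-3 polynomial gives u(m) = -m³ + m² - 4m - 1.
The coefficient of m is -4.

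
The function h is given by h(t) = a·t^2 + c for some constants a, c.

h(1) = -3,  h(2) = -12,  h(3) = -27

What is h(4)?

-48

From h(1) = -3 and h(2) = -12: 1a + c = -3 and 4a + c = -12.
Subtracting: 3a = -9, so a = -3; then c = -3 − (-3)·1 = 0.
So h(t) = -3t² + 0, and h(4) = -48.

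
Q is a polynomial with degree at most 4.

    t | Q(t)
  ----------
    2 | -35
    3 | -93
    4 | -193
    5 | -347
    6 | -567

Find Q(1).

First differences: -58, -100, -154, -220. Second differences: -42, -54, -66. Third differences: -12, -12.
Level-3 differences are constant, so Q has degree 3.
Fitting a degree-3 polynomial gives Q(t) = -2t³ - 3t² - 5t + 3.
Then Q(1) = -7.

-7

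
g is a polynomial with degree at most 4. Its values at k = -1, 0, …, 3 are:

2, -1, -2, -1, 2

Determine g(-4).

First differences: -3, -1, 1, 3. Second differences: 2, 2, 2.
Level-2 differences are constant, so g has degree 2.
Fitting a degree-2 polynomial gives g(k) = k² - 2k - 1.
Then g(-4) = 23.

23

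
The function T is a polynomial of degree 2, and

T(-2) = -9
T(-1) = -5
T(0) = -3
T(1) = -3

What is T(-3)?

-15

First differences: 4, 2, 0. Second differences: -2, -2.
Level-2 differences are constant, so T has degree 2.
Fitting a degree-2 polynomial gives T(k) = -k² + k - 3.
Then T(-3) = -15.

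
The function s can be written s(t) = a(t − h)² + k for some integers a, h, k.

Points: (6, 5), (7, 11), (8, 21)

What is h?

5

First differences 6, 10; second difference 4 = 2a, so a = 2.
Expanding, the t-coefficient is −2ah = -4h; matching it to the data gives h = 5, and then k = 3.
So s(t) = 2(t − 5)² + 3.
Hence h = 5.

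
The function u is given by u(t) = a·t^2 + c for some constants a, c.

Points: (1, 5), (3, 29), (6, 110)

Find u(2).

From u(1) = 5 and u(3) = 29: 1a + c = 5 and 9a + c = 29.
Subtracting: 8a = 24, so a = 3; then c = 5 − 3·1 = 2.
So u(t) = 3t² + 2, and u(2) = 14.

14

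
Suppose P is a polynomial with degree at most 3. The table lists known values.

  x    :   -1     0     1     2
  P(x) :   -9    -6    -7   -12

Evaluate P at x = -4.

First differences: 3, -1, -5. Second differences: -4, -4.
Level-2 differences are constant, so P has degree 2.
Fitting a degree-2 polynomial gives P(x) = -2x² + x - 6.
Then P(-4) = -42.

-42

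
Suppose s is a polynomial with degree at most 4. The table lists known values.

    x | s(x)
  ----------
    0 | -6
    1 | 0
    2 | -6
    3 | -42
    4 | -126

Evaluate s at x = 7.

-846

First differences: 6, -6, -36, -84. Second differences: -12, -30, -48. Third differences: -18, -18.
Level-3 differences are constant, so s has degree 3.
Fitting a degree-3 polynomial gives s(x) = -3x³ + 3x² + 6x - 6.
Then s(7) = -846.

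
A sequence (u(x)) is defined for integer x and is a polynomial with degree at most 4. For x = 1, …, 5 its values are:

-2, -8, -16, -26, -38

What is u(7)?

First differences: -6, -8, -10, -12. Second differences: -2, -2, -2.
Level-2 differences are constant, so u has degree 2.
Fitting a degree-2 polynomial gives u(x) = -x² - 3x + 2.
Then u(7) = -68.

-68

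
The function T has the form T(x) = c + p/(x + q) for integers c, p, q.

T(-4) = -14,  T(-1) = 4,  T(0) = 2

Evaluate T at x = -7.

-5

(T(x) − c)(x + q) = p for each data point; the three points give a linear system in c and q, then p follows.
Solving: c = -2, q = 3, p = 12, so T(x) = -2 + 12/(x + 3).
Then T(-7) = -2 + 12/(-4) = -5.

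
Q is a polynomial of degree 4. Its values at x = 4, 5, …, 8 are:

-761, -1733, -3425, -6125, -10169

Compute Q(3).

-269

Write Q(x) = ax^4 + bx³ + cx² + dx + e; the 5 given values yield a linear system in the 5 coefficients.
Solving, Q(x) = -2x^4 - 4x³ + 2x² - 8x + 7.
Then Q(3) = -269.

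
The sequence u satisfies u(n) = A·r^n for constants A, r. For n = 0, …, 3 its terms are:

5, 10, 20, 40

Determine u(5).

Consecutive ratio: 10/5 = 2, and 20/10 = 2, so r = 2.
Then A·2^0 = 5 gives A = 5, and u(n) = 5·2^n.
u(5) = 5·2^5 = 160.

160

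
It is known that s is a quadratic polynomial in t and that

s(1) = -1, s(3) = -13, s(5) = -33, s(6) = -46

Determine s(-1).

3

Write s(t) = at² + bt + c; the 4 given values yield a linear system in the 3 coefficients.
Solving, s(t) = -t² - 2t + 2.
Then s(-1) = 3.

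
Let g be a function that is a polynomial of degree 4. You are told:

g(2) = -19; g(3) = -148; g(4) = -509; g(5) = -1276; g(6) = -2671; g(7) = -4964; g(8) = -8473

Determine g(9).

First differences: -129, -361, -767, -1395, -2293, -3509. Second differences: -232, -406, -628, -898, -1216. Third differences: -174, -222, -270, -318. Fourth differences: -48, -48, -48.
Level-4 differences are constant, so g has degree 4.
Fitting a degree-4 polynomial gives g(k) = -2k^4 - k³ + 3k² + 5k - 1.
Then g(9) = -13564.

-13564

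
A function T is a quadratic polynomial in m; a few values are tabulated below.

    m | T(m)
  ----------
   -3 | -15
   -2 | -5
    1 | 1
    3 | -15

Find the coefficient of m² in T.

Write T(m) = am² + bm + c; the 4 given values yield a linear system in the 3 coefficients.
Solving, T(m) = -2m² + 3.
The coefficient of m² is -2.

-2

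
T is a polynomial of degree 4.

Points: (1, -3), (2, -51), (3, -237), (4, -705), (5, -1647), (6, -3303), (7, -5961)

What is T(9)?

First differences: -48, -186, -468, -942, -1656, -2658. Second differences: -138, -282, -474, -714, -1002. Third differences: -144, -192, -240, -288. Fourth differences: -48, -48, -48.
Level-4 differences are constant, so T has degree 4.
Fitting a degree-4 polynomial gives T(x) = -2x^4 - 4x³ + 5x² - 5x + 3.
Then T(9) = -15675.

-15675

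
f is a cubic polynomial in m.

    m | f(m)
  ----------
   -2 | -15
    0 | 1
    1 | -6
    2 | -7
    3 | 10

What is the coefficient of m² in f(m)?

-3

Write f(m) = am³ + bm² + cm + d; the 5 given values yield a linear system in the 4 coefficients.
Solving, f(m) = 2m³ - 3m² - 6m + 1.
The coefficient of m² is -3.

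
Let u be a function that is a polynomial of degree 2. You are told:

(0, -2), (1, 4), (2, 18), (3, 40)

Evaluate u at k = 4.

70

First differences: 6, 14, 22. Second differences: 8, 8.
Level-2 differences are constant, so u has degree 2.
Extending the table by one column gives the next first difference 30, so u(4) = 40 + 30 = 70.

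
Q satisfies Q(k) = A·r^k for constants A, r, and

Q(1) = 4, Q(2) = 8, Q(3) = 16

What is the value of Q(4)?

Consecutive ratio: 8/4 = 2, and 16/8 = 2, so r = 2.
Then A·2^1 = 4 gives A = 2, and Q(k) = 2·2^k.
Q(4) = 2·2^4 = 32.

32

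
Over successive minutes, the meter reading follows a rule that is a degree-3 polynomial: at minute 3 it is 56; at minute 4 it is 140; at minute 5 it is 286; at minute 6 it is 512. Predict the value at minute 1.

Write the value at n as T(n).
Write T(n) = an³ + bn² + cn + d; the 4 given values yield a linear system in the 4 coefficients.
Solving, T(n) = 3n³ - 5n² + 8n - 4.
Then T(1) = 2.

2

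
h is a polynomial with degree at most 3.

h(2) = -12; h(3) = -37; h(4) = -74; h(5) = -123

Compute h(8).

Write h(k) = ak³ + bk² + ck + d; the 4 given values yield a linear system in the 4 coefficients.
Solving, the leading coefficient vanishes, and h(k) = -6k² + 5k + 2.
Then h(8) = -342.

-342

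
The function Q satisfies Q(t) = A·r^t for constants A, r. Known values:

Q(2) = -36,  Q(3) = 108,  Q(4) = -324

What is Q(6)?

Consecutive ratio: 108/(-36) = -3, and -324/108 = -3, so r = -3.
Then A·(-3)^2 = -36 gives A = -4, and Q(t) = -4·(-3)^t.
Q(6) = -4·(-3)^6 = -2916.

-2916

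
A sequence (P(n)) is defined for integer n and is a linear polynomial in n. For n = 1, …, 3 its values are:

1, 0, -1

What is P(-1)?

3

First differences: -1, -1.
Level-1 differences are constant, so P has degree 1.
Fitting a degree-1 polynomial gives P(n) = -n + 2.
Then P(-1) = 3.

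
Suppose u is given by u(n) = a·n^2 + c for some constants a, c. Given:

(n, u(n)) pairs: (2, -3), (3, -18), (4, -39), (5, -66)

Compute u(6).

From u(2) = -3 and u(3) = -18: 4a + c = -3 and 9a + c = -18.
Subtracting: 5a = -15, so a = -3; then c = -3 − (-3)·4 = 9.
So u(n) = -3n² + 9, and u(6) = -99.

-99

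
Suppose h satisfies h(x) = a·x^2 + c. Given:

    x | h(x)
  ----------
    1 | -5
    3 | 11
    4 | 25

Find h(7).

From h(1) = -5 and h(3) = 11: 1a + c = -5 and 9a + c = 11.
Subtracting: 8a = 16, so a = 2; then c = -5 − 2·1 = -7.
So h(x) = 2x² − 7, and h(7) = 91.

91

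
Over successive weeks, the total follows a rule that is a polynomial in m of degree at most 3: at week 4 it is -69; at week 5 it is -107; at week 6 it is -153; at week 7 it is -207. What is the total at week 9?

Write the value at m as T(m).
First differences: -38, -46, -54. Second differences: -8, -8.
Level-2 differences are constant, so T has degree 2.
Fitting a degree-2 polynomial gives T(m) = -4m² - 2m + 3.
Then T(9) = -339.

-339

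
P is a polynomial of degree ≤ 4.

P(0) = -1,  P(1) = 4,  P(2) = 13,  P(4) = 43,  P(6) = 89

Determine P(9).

Write P(t) = at^4 + bt³ + ct² + dt + e; the 5 given values yield a linear system in the 5 coefficients.
Solving, the top 2 coefficients vanish, and P(t) = 2t² + 3t - 1.
Then P(9) = 188.

188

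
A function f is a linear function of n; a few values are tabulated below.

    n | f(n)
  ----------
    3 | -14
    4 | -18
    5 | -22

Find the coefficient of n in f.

First differences: -4, -4.
Level-1 differences are constant, so f has degree 1.
Fitting a degree-1 polynomial gives f(n) = -4n - 2.
The coefficient of n is -4.

-4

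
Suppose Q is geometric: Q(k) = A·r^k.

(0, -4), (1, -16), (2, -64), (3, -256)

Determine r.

Consecutive ratio: -16/(-4) = 4, and -64/(-16) = 4, so r = 4.
Then A·4^0 = -4 gives A = -4, and Q(k) = -4·4^k.

4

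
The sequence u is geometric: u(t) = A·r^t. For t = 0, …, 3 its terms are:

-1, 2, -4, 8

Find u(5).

32

Consecutive ratio: 2/(-1) = -2, and -4/2 = -2, so r = -2.
Then A·(-2)^0 = -1 gives A = -1, and u(t) = -1·(-2)^t.
u(5) = -1·(-2)^5 = 32.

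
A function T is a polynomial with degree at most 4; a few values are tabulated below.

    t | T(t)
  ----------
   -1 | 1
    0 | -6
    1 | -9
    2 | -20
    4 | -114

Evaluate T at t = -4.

Write T(t) = at^4 + bt³ + ct² + dt + e; the 5 given values yield a linear system in the 5 coefficients.
Solving, the leading coefficient vanishes, and T(t) = -2t³ + 2t² - 3t - 6.
Then T(-4) = 166.

166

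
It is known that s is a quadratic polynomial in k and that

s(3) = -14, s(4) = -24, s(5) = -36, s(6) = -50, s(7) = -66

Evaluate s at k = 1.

0

Write s(k) = ak² + bk + c; the 5 given values yield a linear system in the 3 coefficients.
Solving, s(k) = -k² - 3k + 4.
Then s(1) = 0.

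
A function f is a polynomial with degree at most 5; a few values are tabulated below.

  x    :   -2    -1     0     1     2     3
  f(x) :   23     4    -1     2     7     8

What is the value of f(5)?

First differences: -19, -5, 3, 5, 1. Second differences: 14, 8, 2, -4. Third differences: -6, -6, -6.
Level-3 differences are constant, so f has degree 3.
Fitting a degree-3 polynomial gives f(x) = -x³ + 4x² - 1.
Then f(5) = -26.

-26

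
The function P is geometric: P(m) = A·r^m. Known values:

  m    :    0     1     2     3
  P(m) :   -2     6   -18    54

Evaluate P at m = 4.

-162

Consecutive ratio: 6/(-2) = -3, and -18/6 = -3, so r = -3.
Then A·(-3)^0 = -2 gives A = -2, and P(m) = -2·(-3)^m.
P(4) = -2·(-3)^4 = -162.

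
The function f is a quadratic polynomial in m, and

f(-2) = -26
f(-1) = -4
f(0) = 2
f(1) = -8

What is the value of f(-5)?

First differences: 22, 6, -10. Second differences: -16, -16.
Level-2 differences are constant, so f has degree 2.
Fitting a degree-2 polynomial gives f(m) = -8m² - 2m + 2.
Then f(-5) = -188.

-188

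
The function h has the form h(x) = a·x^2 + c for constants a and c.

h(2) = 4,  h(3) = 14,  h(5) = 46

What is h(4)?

28

From h(2) = 4 and h(3) = 14: 4a + c = 4 and 9a + c = 14.
Subtracting: 5a = 10, so a = 2; then c = 4 − 2·4 = -4.
So h(x) = 2x² − 4, and h(4) = 28.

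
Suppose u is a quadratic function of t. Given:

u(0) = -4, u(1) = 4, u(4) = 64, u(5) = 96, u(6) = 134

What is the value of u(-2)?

Write u(t) = at² + bt + c; the 5 given values yield a linear system in the 3 coefficients.
Solving, u(t) = 3t² + 5t - 4.
Then u(-2) = -2.

-2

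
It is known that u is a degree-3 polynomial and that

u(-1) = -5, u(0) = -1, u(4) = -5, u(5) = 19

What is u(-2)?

Write u(x) = ax³ + bx² + cx + d; the 4 given values yield a linear system in the 4 coefficients.
Solving, u(x) = x³ - 4x² - x - 1.
Then u(-2) = -23.

-23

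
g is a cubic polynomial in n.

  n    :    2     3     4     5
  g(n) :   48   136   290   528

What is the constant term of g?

Write g(n) = an³ + bn² + cn + d; the 4 given values yield a linear system in the 4 coefficients.
Solving, g(n) = 3n³ + 6n² + n - 2.
The constant term is g(0) = -2.

-2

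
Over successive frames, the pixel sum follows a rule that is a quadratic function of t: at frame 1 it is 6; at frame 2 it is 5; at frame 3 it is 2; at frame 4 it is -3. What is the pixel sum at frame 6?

Write the value at t as u(t).
Write u(t) = at² + bt + c; the 4 given values yield a linear system in the 3 coefficients.
Solving, u(t) = -t² + 2t + 5.
Then u(6) = -19.

-19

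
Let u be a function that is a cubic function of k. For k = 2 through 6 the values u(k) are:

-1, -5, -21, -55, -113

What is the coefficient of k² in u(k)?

3

Write u(k) = ak³ + bk² + ck + d; the 5 given values yield a linear system in the 4 coefficients.
Solving, u(k) = -k³ + 3k² - 5.
The coefficient of k² is 3.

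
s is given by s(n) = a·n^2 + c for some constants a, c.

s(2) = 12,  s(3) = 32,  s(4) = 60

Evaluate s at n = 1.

0

From s(2) = 12 and s(3) = 32: 4a + c = 12 and 9a + c = 32.
Subtracting: 5a = 20, so a = 4; then c = 12 − 4·4 = -4.
So s(n) = 4n² − 4, and s(1) = 0.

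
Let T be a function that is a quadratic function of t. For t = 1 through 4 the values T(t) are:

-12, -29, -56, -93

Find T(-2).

First differences: -17, -27, -37. Second differences: -10, -10.
Level-2 differences are constant, so T has degree 2.
Fitting a degree-2 polynomial gives T(t) = -5t² - 2t - 5.
Then T(-2) = -21.

-21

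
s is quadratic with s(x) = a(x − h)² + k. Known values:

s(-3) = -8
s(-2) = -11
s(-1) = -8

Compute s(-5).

First differences -3, 3; second difference 6 = 2a, so a = 3.
Expanding, the x-coefficient is −2ah = -6h; matching it to the data gives h = -2, and then k = -11.
So s(x) = 3(x + 2)² − 11.
s(-5) = 3·(-3)² − 11 = 16.

16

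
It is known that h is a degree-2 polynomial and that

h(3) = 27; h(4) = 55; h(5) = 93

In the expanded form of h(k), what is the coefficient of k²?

5

Write h(k) = ak² + bk + c; the 3 given values yield a linear system in the 3 coefficients.
Solving, h(k) = 5k² - 7k + 3.
The coefficient of k² is 5.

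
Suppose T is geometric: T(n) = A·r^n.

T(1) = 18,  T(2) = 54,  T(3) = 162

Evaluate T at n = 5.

1458

Consecutive ratio: 54/18 = 3, and 162/54 = 3, so r = 3.
Then A·3^1 = 18 gives A = 6, and T(n) = 6·3^n.
T(5) = 6·3^5 = 1458.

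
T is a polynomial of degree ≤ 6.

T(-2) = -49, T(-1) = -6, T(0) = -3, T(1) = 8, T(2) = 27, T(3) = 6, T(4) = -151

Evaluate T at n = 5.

First differences: 43, 3, 11, 19, -21, -157. Second differences: -40, 8, 8, -40, -136. Third differences: 48, 0, -48, -96. Fourth differences: -48, -48, -48.
Level-4 differences are constant, so T has degree 4.
Fitting a degree-4 polynomial gives T(n) = -2n^4 + 4n³ + 6n² + 3n - 3.
Then T(5) = -588.

-588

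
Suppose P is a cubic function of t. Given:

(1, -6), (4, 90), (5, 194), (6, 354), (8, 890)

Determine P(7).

Write P(t) = at³ + bt² + ct + d; the 5 given values yield a linear system in the 4 coefficients.
Solving, P(t) = 2t³ - 2t² - 6.
Then P(7) = 582.

582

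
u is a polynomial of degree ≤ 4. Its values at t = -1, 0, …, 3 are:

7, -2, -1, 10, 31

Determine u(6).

154

Write u(t) = at^4 + bt³ + ct² + dt + e; the 5 given values yield a linear system in the 5 coefficients.
Solving, the top 2 coefficients vanish, and u(t) = 5t² - 4t - 2.
Then u(6) = 154.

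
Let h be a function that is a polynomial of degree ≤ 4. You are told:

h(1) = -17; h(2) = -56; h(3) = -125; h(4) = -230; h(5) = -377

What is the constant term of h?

First differences: -39, -69, -105, -147. Second differences: -30, -36, -42. Third differences: -6, -6.
Level-3 differences are constant, so h has degree 3.
Fitting a degree-3 polynomial gives h(n) = -n³ - 9n² - 5n - 2.
The constant term is h(0) = -2.

-2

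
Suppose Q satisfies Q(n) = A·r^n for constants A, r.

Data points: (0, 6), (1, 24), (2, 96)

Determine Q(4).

Consecutive ratio: 24/6 = 4, and 96/24 = 4, so r = 4.
Then A·4^0 = 6 gives A = 6, and Q(n) = 6·4^n.
Q(4) = 6·4^4 = 1536.

1536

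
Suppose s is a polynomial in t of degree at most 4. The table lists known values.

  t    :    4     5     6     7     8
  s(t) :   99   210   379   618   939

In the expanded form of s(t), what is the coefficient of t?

-2

Write s(t) = at^4 + bt³ + ct² + dt + e; the 5 given values yield a linear system in the 5 coefficients.
Solving, the leading coefficient vanishes, and s(t) = 2t³ - t² - 2t - 5.
The coefficient of t is -2.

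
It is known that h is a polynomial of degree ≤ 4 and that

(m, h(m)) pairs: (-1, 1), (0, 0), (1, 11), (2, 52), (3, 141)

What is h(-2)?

-4

Write h(m) = am^4 + bm³ + cm² + dm + e; the 5 given values yield a linear system in the 5 coefficients.
Solving, the leading coefficient vanishes, and h(m) = 3m³ + 6m² + 2m.
Then h(-2) = -4.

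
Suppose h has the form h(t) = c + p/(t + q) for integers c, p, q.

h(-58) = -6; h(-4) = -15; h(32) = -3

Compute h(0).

-35

(h(t) − c)(t + q) = p for each data point; the three points give a linear system in c and q, then p follows.
Solving: c = -5, q = -2, p = 60, so h(t) = -5 + 60/(t − 2).
Then h(0) = -5 + 60/(-2) = -35.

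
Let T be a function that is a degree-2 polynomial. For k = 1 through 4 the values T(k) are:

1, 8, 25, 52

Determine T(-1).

First differences: 7, 17, 27. Second differences: 10, 10.
Level-2 differences are constant, so T has degree 2.
Fitting a degree-2 polynomial gives T(k) = 5k² - 8k + 4.
Then T(-1) = 17.

17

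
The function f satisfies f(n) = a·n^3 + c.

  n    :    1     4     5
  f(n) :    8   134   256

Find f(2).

From f(1) = 8 and f(4) = 134: 1a + c = 8 and 64a + c = 134.
Subtracting: 63a = 126, so a = 2; then c = 8 − 2·1 = 6.
So f(n) = 2n³ + 6, and f(2) = 22.

22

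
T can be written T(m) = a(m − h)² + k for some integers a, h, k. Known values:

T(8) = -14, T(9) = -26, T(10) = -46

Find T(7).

-10

First differences -12, -20; second difference -8 = 2a, so a = -4.
Expanding, the m-coefficient is −2ah = 8h; matching it to the data gives h = 7, and then k = -10.
So T(m) = -4(m − 7)² − 10.
T(7) = -4·0² − 10 = -10.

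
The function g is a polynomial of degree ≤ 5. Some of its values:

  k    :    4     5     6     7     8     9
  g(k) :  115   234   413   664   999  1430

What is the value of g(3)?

44

Write g(k) = ak^5 + bk^4 + ck³ + dk² + ek + p; the 6 given values yield a linear system in the 6 coefficients.
Solving, the top 2 coefficients vanish, and g(k) = 2k³ - 3k - 1.
Then g(3) = 44.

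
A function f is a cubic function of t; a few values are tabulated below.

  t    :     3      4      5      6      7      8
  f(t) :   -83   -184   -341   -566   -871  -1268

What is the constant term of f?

First differences: -101, -157, -225, -305, -397. Second differences: -56, -68, -80, -92. Third differences: -12, -12, -12.
Level-3 differences are constant, so f has degree 3.
Fitting a degree-3 polynomial gives f(t) = -2t³ - 4t² + t + 4.
The constant term is f(0) = 4.

4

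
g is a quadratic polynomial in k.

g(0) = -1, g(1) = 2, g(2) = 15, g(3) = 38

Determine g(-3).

First differences: 3, 13, 23. Second differences: 10, 10.
Level-2 differences are constant, so g has degree 2.
Fitting a degree-2 polynomial gives g(k) = 5k² - 2k - 1.
Then g(-3) = 50.

50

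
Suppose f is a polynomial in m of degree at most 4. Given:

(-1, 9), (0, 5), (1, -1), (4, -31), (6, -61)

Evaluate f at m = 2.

Write f(m) = am^4 + bm³ + cm² + dm + e; the 5 given values yield a linear system in the 5 coefficients.
Solving, the top 2 coefficients vanish, and f(m) = -m² - 5m + 5.
Then f(2) = -9.

-9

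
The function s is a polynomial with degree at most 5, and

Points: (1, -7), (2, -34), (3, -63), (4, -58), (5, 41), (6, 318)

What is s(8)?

Write s(x) = ax^5 + bx^4 + cx³ + dx² + ex + p; the 6 given values yield a linear system in the 6 coefficients.
Solving, the leading coefficient vanishes, and s(x) = x^4 - 4x³ - 2x² - 8x + 6.
Then s(8) = 1862.

1862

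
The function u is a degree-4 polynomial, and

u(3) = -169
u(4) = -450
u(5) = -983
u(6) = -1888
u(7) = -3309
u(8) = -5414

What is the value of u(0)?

First differences: -281, -533, -905, -1421, -2105. Second differences: -252, -372, -516, -684. Third differences: -120, -144, -168. Fourth differences: -24, -24.
Level-4 differences are constant, so u has degree 4.
Fitting a degree-4 polynomial gives u(n) = -n^4 - 2n³ - 5n² + 3n + 2.
Then u(0) = 2.

2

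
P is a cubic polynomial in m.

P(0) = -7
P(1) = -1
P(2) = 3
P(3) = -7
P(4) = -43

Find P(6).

Write P(m) = am³ + bm² + cm + d; the 5 given values yield a linear system in the 4 coefficients.
Solving, P(m) = -2m³ + 5m² + 3m - 7.
Then P(6) = -241.

-241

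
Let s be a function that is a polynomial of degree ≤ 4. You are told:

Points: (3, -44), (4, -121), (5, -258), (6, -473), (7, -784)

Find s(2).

-9

First differences: -77, -137, -215, -311. Second differences: -60, -78, -96. Third differences: -18, -18.
Level-3 differences are constant, so s has degree 3.
Fitting a degree-3 polynomial gives s(n) = -3n³ + 6n² - 8n + 7.
Then s(2) = -9.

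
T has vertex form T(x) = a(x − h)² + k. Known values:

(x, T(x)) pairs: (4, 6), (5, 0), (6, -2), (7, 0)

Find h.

First differences -6, -2, 2; second difference 4 = 2a, so a = 2.
Expanding, the x-coefficient is −2ah = -4h; matching it to the data gives h = 6, and then k = -2.
So T(x) = 2(x − 6)² − 2.
Hence h = 6.

6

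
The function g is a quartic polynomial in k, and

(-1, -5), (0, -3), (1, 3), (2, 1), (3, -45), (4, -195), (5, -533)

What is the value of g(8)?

-3875

First differences: 2, 6, -2, -46, -150, -338. Second differences: 4, -8, -44, -104, -188. Third differences: -12, -36, -60, -84. Fourth differences: -24, -24, -24.
Level-4 differences are constant, so g has degree 4.
Fitting a degree-4 polynomial gives g(k) = -k^4 + 3k² + 4k - 3.
Then g(8) = -3875.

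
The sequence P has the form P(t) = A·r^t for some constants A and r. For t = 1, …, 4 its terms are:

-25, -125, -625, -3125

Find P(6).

Consecutive ratio: -125/(-25) = 5, and -625/(-125) = 5, so r = 5.
Then A·5^1 = -25 gives A = -5, and P(t) = -5·5^t.
P(6) = -5·5^6 = -78125.

-78125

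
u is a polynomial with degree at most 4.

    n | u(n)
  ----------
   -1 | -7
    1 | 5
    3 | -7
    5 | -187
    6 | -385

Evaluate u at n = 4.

Write u(n) = an^4 + bn³ + cn² + dn + e; the 5 given values yield a linear system in the 5 coefficients.
Solving, the leading coefficient vanishes, and u(n) = -3n³ + 6n² + 9n - 7.
Then u(4) = -67.

-67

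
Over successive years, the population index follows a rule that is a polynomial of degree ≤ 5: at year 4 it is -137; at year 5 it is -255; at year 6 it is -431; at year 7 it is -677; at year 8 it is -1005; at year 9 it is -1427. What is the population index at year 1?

-11

Write the value at m as u(m).
First differences: -118, -176, -246, -328, -422. Second differences: -58, -70, -82, -94. Third differences: -12, -12, -12.
Level-3 differences are constant, so u has degree 3.
Fitting a degree-3 polynomial gives u(m) = -2m³ + m² - 5m - 5.
Then u(1) = -11.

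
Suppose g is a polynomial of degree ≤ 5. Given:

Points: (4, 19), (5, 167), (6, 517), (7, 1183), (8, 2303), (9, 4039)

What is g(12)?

14923

First differences: 148, 350, 666, 1120, 1736. Second differences: 202, 316, 454, 616. Third differences: 114, 138, 162. Fourth differences: 24, 24.
Level-4 differences are constant, so g has degree 4.
Fitting a degree-4 polynomial gives g(k) = k^4 - 3k³ - 5k² + 7k + 7.
Then g(12) = 14923.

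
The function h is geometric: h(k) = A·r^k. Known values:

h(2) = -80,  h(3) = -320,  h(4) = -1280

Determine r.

Consecutive ratio: -320/(-80) = 4, and -1280/(-320) = 4, so r = 4.
Then A·4^2 = -80 gives A = -5, and h(k) = -5·4^k.

4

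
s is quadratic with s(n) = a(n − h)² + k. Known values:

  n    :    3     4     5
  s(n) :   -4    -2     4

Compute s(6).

First differences 2, 6; second difference 4 = 2a, so a = 2.
Expanding, the n-coefficient is −2ah = -4h; matching it to the data gives h = 3, and then k = -4.
So s(n) = 2(n − 3)² − 4.
s(6) = 2·3² − 4 = 14.

14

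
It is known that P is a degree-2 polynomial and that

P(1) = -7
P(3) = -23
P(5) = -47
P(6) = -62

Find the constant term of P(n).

Write P(n) = an² + bn + c; the 4 given values yield a linear system in the 3 coefficients.
Solving, P(n) = -n² - 4n - 2.
The constant term is P(0) = -2.

-2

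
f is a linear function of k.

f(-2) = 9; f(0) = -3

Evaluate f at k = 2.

Write f(k) = ak + b; the 2 given values yield a linear system in the 2 coefficients.
Solving, f(k) = -6k - 3.
Then f(2) = -15.

-15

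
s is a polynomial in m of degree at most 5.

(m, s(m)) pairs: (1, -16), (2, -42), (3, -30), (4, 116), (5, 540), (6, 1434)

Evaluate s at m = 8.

First differences: -26, 12, 146, 424, 894. Second differences: 38, 134, 278, 470. Third differences: 96, 144, 192. Fourth differences: 48, 48.
Level-4 differences are constant, so s has degree 4.
Fitting a degree-4 polynomial gives s(m) = 2m^4 - 4m³ - 7m² - 7m.
Then s(8) = 5640.

5640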